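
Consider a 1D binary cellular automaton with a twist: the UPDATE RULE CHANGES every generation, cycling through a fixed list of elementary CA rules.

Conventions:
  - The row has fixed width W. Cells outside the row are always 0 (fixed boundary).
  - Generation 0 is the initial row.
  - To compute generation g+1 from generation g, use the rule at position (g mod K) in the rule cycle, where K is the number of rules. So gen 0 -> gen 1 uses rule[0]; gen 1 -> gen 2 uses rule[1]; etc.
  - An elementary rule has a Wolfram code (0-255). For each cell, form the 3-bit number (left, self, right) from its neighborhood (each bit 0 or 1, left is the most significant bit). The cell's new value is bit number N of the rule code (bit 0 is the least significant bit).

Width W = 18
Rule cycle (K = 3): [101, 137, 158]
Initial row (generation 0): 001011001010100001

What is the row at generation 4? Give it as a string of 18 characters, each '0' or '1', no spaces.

Answer: 000101000011000101

Derivation:
Gen 0: 001011001010100001
Gen 1 (rule 101): 101101001111101101
Gen 2 (rule 137): 001000001111001000
Gen 3 (rule 158): 011100011110111100
Gen 4 (rule 101): 000101000011000101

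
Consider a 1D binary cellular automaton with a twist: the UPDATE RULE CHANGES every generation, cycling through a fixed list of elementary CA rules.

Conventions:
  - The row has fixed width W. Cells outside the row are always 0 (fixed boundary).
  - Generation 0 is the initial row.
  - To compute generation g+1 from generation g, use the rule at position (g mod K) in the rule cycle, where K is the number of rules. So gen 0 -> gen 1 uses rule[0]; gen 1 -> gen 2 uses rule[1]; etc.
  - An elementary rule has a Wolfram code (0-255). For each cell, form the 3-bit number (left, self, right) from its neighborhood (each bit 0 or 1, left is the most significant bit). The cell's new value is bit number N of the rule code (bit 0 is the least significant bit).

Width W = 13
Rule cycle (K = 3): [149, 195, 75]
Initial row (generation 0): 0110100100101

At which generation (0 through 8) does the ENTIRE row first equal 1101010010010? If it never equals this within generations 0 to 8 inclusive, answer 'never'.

Answer: never

Derivation:
Gen 0: 0110100100101
Gen 1 (rule 149): 0000110110101
Gen 2 (rule 195): 1111010010000
Gen 3 (rule 75): 1001000100111
Gen 4 (rule 149): 1101110110010
Gen 5 (rule 195): 0100110010100
Gen 6 (rule 75): 1001110100001
Gen 7 (rule 149): 1100100111101
Gen 8 (rule 195): 0101001011100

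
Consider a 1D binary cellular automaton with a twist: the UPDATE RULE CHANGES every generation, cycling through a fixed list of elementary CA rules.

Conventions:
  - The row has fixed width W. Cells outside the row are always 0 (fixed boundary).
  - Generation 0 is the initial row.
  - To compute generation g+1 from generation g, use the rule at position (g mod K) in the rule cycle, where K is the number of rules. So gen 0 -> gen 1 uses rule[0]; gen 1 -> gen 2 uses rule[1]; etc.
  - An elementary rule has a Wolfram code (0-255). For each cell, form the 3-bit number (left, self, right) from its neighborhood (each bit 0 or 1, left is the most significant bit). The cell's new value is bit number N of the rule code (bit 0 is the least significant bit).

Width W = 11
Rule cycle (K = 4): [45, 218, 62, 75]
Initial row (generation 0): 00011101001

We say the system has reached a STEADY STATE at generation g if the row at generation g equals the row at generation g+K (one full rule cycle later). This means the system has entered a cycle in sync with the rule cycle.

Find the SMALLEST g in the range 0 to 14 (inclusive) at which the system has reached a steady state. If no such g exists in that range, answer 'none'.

Answer: none

Derivation:
Gen 0: 00011101001
Gen 1 (rule 45): 11010011001
Gen 2 (rule 218): 11001111110
Gen 3 (rule 62): 10111000001
Gen 4 (rule 75): 00101011110
Gen 5 (rule 45): 10111110000
Gen 6 (rule 218): 00111111000
Gen 7 (rule 62): 01100000100
Gen 8 (rule 75): 11101111001
Gen 9 (rule 45): 10011000001
Gen 10 (rule 218): 01111100010
Gen 11 (rule 62): 11000010111
Gen 12 (rule 75): 11011100101
Gen 13 (rule 45): 10110000111
Gen 14 (rule 218): 00111001111
Gen 15 (rule 62): 01100111000
Gen 16 (rule 75): 11101101011
Gen 17 (rule 45): 10011011110
Gen 18 (rule 218): 01111011111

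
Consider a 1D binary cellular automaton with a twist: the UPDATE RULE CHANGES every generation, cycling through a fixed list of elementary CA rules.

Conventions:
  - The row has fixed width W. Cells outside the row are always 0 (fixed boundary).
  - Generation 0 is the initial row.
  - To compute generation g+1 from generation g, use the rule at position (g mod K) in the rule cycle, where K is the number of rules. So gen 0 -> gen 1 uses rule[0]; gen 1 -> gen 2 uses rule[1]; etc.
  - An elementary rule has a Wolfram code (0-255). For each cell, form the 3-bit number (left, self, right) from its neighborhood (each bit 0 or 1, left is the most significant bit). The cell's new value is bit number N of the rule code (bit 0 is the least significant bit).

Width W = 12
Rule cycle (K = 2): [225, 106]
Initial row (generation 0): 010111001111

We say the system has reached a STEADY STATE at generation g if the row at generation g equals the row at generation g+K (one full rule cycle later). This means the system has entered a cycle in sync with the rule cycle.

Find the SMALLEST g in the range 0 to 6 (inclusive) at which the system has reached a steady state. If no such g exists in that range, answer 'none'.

Gen 0: 010111001111
Gen 1 (rule 225): 001011000111
Gen 2 (rule 106): 010111001101
Gen 3 (rule 225): 001011000110
Gen 4 (rule 106): 010111001110
Gen 5 (rule 225): 001011000110
Gen 6 (rule 106): 010111001110
Gen 7 (rule 225): 001011000110
Gen 8 (rule 106): 010111001110

Answer: 3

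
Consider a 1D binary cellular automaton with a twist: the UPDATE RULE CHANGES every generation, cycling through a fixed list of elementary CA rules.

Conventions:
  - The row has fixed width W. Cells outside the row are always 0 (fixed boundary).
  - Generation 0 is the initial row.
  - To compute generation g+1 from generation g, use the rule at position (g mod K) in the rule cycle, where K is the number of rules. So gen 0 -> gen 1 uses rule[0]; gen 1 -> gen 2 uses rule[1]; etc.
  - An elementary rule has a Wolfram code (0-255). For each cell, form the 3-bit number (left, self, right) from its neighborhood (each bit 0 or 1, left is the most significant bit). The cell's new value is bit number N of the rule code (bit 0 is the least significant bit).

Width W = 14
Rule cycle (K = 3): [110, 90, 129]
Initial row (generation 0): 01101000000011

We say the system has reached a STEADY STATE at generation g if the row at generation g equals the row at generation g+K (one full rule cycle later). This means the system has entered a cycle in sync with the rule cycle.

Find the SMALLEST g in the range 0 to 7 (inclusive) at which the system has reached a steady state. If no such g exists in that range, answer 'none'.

Gen 0: 01101000000011
Gen 1 (rule 110): 11111000000111
Gen 2 (rule 90): 10001100001101
Gen 3 (rule 129): 00100001100000
Gen 4 (rule 110): 01100011100000
Gen 5 (rule 90): 11110110110000
Gen 6 (rule 129): 01100000000111
Gen 7 (rule 110): 11100000001101
Gen 8 (rule 90): 10110000011100
Gen 9 (rule 129): 00000111001001
Gen 10 (rule 110): 00001101011011

Answer: none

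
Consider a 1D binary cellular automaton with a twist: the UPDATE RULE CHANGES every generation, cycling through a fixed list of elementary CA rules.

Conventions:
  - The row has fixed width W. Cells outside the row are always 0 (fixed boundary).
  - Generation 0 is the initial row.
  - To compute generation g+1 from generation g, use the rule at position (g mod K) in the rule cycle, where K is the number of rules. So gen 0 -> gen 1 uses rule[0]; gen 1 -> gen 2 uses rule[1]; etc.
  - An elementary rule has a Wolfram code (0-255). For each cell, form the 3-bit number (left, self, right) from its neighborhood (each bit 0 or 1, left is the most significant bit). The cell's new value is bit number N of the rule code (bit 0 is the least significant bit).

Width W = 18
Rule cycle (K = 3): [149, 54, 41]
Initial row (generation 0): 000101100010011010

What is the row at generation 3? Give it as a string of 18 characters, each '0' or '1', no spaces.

Answer: 101001000000000001

Derivation:
Gen 0: 000101100010011010
Gen 1 (rule 149): 110100011011000011
Gen 2 (rule 54): 001110100100100100
Gen 3 (rule 41): 101001000000000001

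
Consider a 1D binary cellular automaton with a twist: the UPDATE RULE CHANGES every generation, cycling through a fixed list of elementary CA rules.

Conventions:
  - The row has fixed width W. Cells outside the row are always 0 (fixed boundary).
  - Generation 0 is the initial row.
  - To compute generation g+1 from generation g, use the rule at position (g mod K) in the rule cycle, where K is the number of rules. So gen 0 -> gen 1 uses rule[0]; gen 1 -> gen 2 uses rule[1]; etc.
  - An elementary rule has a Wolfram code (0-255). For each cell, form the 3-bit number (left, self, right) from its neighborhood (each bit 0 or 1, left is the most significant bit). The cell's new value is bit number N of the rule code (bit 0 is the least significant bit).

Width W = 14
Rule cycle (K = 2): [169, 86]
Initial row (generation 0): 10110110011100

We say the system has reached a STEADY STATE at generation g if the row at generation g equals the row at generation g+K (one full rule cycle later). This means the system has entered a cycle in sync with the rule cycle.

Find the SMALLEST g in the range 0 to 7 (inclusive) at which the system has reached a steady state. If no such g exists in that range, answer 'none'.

Answer: none

Derivation:
Gen 0: 10110110011100
Gen 1 (rule 169): 01101100011001
Gen 2 (rule 86): 10100110101111
Gen 3 (rule 169): 01000101011110
Gen 4 (rule 86): 11101101000011
Gen 5 (rule 169): 11011010011010
Gen 6 (rule 86): 01001011101011
Gen 7 (rule 169): 00000111010110
Gen 8 (rule 86): 00001001010011
Gen 9 (rule 169): 11100000100010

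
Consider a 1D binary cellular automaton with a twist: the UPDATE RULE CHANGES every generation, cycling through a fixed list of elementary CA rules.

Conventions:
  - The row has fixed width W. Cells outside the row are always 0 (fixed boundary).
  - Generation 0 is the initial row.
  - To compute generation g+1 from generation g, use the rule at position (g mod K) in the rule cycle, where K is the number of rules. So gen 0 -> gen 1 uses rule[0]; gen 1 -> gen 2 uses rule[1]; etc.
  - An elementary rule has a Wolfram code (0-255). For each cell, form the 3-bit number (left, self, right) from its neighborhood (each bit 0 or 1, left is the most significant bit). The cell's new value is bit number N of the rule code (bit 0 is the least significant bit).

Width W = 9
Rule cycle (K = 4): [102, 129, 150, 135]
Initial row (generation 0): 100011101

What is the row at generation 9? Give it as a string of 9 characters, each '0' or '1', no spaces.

Gen 0: 100011101
Gen 1 (rule 102): 100100111
Gen 2 (rule 129): 000000010
Gen 3 (rule 150): 000000111
Gen 4 (rule 135): 111111010
Gen 5 (rule 102): 000001110
Gen 6 (rule 129): 111100100
Gen 7 (rule 150): 011011110
Gen 8 (rule 135): 100001100
Gen 9 (rule 102): 100010100

Answer: 100010100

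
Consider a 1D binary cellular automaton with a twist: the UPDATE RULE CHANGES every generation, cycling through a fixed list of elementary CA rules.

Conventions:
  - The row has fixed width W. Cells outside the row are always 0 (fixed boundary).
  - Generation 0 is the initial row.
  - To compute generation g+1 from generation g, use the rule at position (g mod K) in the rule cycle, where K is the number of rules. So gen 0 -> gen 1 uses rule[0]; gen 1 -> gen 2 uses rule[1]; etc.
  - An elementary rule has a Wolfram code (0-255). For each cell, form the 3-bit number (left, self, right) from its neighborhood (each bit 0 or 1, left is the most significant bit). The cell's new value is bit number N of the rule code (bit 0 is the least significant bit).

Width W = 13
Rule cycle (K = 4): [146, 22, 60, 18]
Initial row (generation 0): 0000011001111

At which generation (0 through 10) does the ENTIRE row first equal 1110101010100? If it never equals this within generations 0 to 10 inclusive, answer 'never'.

Gen 0: 0000011001111
Gen 1 (rule 146): 0000100110110
Gen 2 (rule 22): 0001111000001
Gen 3 (rule 60): 0001000100001
Gen 4 (rule 18): 0010101010010
Gen 5 (rule 146): 0100000001101
Gen 6 (rule 22): 1110000010001
Gen 7 (rule 60): 1001000011001
Gen 8 (rule 18): 0110100100110
Gen 9 (rule 146): 1000011011001
Gen 10 (rule 22): 1100100000111

Answer: never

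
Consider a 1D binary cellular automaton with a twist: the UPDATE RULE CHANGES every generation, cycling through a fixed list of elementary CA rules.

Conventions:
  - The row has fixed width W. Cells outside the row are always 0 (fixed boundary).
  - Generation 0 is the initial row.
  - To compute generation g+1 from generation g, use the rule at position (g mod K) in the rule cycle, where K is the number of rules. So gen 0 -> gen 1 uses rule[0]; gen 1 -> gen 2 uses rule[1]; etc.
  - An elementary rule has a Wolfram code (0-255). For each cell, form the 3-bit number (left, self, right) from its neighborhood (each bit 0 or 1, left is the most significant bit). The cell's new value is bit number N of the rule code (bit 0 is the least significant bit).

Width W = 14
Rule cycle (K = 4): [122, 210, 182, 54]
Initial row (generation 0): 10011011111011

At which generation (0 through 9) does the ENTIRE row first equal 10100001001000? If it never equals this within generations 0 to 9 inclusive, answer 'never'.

Gen 0: 10011011111011
Gen 1 (rule 122): 01111110001111
Gen 2 (rule 210): 10111111010111
Gen 3 (rule 182): 11011110111010
Gen 4 (rule 54): 00100001000111
Gen 5 (rule 122): 01010010101101
Gen 6 (rule 210): 10001100000100
Gen 7 (rule 182): 11010010001110
Gen 8 (rule 54): 00111111010001
Gen 9 (rule 122): 01100001101010

Answer: never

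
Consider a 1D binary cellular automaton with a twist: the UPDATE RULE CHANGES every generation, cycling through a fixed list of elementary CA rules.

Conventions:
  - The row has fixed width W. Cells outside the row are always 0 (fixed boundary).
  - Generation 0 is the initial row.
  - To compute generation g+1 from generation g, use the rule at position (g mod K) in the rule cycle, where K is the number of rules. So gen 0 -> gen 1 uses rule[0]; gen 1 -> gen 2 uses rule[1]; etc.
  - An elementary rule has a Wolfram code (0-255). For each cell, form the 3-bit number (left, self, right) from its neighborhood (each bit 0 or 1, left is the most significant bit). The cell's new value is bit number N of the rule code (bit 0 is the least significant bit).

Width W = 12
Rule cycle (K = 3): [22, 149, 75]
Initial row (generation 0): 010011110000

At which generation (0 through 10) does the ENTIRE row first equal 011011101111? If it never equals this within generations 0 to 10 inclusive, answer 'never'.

Gen 0: 010011110000
Gen 1 (rule 22): 111100001000
Gen 2 (rule 149): 011011101111
Gen 3 (rule 75): 111010101001
Gen 4 (rule 22): 000010101111
Gen 5 (rule 149): 111010100110
Gen 6 (rule 75): 101000001110
Gen 7 (rule 22): 101100010001
Gen 8 (rule 149): 100011011101
Gen 9 (rule 75): 001111010100
Gen 10 (rule 22): 010000010110

Answer: 2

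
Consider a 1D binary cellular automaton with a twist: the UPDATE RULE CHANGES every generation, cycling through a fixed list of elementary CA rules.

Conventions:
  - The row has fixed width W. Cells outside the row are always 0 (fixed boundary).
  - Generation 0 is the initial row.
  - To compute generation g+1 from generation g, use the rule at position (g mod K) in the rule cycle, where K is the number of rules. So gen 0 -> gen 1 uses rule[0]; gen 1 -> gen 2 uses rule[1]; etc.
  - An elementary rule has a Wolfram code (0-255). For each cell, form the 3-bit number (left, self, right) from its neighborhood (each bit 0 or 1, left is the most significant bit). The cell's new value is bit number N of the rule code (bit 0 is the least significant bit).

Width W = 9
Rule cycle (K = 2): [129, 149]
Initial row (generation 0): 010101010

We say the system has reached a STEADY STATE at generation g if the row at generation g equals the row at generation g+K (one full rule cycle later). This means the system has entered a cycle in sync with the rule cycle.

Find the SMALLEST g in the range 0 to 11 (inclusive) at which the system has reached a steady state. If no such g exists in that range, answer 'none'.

Answer: none

Derivation:
Gen 0: 010101010
Gen 1 (rule 129): 000000000
Gen 2 (rule 149): 111111111
Gen 3 (rule 129): 011111110
Gen 4 (rule 149): 001111101
Gen 5 (rule 129): 100111000
Gen 6 (rule 149): 110010111
Gen 7 (rule 129): 000000010
Gen 8 (rule 149): 111111011
Gen 9 (rule 129): 011110000
Gen 10 (rule 149): 001101111
Gen 11 (rule 129): 100000110
Gen 12 (rule 149): 111110001
Gen 13 (rule 129): 011100100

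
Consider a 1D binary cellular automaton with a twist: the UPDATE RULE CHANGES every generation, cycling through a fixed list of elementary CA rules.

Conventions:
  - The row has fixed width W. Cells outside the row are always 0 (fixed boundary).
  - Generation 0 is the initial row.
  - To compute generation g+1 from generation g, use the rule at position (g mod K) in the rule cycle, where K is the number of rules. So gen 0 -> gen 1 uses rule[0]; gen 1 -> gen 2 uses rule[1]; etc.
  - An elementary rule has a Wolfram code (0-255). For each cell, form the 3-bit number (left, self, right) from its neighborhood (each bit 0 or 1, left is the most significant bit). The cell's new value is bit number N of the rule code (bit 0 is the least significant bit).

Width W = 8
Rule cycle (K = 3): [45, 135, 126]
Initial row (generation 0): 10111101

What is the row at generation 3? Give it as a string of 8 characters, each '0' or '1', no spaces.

Gen 0: 10111101
Gen 1 (rule 45): 11100011
Gen 2 (rule 135): 01001100
Gen 3 (rule 126): 11111110

Answer: 11111110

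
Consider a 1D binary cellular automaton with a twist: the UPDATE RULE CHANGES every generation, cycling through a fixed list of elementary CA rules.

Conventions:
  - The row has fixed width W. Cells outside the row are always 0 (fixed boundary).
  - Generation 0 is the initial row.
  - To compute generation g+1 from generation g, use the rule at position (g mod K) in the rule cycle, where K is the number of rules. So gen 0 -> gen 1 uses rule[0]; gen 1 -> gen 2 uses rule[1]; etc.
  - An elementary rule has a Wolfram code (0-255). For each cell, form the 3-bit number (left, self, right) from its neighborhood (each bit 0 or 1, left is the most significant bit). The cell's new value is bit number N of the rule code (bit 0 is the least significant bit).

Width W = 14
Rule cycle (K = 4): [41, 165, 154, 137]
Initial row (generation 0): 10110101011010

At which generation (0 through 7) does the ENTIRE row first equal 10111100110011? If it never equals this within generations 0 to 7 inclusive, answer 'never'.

Answer: 4

Derivation:
Gen 0: 10110101011010
Gen 1 (rule 41): 01101010110100
Gen 2 (rule 165): 00011111001101
Gen 3 (rule 154): 00111110111000
Gen 4 (rule 137): 10111100110011
Gen 5 (rule 41): 01100000100010
Gen 6 (rule 165): 00001110101010
Gen 7 (rule 154): 00011100000001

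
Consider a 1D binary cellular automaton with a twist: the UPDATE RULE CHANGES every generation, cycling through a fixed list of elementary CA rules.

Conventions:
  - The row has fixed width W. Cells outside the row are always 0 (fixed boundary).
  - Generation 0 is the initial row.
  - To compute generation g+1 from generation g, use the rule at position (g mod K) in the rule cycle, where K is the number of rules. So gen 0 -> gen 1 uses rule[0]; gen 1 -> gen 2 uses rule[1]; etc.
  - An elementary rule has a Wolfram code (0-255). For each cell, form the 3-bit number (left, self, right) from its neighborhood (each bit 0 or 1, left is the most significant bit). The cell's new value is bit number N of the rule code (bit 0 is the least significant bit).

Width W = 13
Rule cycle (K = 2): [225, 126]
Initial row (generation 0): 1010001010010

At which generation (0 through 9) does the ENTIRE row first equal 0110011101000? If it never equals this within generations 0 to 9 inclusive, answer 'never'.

Answer: never

Derivation:
Gen 0: 1010001010010
Gen 1 (rule 225): 0100100100000
Gen 2 (rule 126): 1111111110000
Gen 3 (rule 225): 0111111110111
Gen 4 (rule 126): 1100000011101
Gen 5 (rule 225): 0101111001110
Gen 6 (rule 126): 1111001111011
Gen 7 (rule 225): 0111000111101
Gen 8 (rule 126): 1101101100111
Gen 9 (rule 225): 0110110100011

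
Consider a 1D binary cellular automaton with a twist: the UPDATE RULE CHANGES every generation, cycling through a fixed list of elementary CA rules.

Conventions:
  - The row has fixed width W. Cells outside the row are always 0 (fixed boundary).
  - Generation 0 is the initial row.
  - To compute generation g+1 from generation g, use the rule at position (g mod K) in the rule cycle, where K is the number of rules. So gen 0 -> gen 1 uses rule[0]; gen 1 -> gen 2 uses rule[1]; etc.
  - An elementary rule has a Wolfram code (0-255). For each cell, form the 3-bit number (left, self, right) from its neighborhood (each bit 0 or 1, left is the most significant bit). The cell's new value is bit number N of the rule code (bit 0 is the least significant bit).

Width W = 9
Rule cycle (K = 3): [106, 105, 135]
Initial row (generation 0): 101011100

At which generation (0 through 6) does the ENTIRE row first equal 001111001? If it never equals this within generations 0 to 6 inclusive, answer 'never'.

Answer: 2

Derivation:
Gen 0: 101011100
Gen 1 (rule 106): 010110100
Gen 2 (rule 105): 001111001
Gen 3 (rule 135): 110110011
Gen 4 (rule 106): 111110111
Gen 5 (rule 105): 100011101
Gen 6 (rule 135): 101101001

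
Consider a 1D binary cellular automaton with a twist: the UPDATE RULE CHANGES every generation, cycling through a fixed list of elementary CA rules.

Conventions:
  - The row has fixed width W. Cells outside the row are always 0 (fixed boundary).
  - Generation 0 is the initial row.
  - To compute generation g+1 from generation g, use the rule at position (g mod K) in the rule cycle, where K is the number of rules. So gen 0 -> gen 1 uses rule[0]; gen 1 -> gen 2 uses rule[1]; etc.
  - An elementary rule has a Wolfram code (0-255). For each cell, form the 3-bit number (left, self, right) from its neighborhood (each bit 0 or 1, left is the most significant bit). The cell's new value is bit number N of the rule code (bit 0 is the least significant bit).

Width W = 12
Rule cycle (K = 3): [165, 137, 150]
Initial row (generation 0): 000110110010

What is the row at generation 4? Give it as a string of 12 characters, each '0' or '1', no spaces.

Gen 0: 000110110010
Gen 1 (rule 165): 110001000010
Gen 2 (rule 137): 100100011000
Gen 3 (rule 150): 111110100100
Gen 4 (rule 165): 011101100101

Answer: 011101100101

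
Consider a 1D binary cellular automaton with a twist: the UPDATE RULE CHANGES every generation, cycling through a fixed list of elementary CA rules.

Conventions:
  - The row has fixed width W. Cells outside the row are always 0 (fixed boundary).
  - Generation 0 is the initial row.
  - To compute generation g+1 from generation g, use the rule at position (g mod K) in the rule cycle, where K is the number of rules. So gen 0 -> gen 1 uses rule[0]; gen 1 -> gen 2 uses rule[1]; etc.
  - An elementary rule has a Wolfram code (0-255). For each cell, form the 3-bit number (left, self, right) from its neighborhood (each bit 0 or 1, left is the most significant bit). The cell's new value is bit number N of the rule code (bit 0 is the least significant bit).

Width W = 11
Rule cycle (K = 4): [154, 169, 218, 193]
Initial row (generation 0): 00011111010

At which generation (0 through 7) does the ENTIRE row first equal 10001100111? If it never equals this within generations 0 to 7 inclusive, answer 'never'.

Gen 0: 00011111010
Gen 1 (rule 154): 00111110001
Gen 2 (rule 169): 10111100100
Gen 3 (rule 218): 00111111010
Gen 4 (rule 193): 10011111000
Gen 5 (rule 154): 01111110100
Gen 6 (rule 169): 01111101001
Gen 7 (rule 218): 11111100110

Answer: never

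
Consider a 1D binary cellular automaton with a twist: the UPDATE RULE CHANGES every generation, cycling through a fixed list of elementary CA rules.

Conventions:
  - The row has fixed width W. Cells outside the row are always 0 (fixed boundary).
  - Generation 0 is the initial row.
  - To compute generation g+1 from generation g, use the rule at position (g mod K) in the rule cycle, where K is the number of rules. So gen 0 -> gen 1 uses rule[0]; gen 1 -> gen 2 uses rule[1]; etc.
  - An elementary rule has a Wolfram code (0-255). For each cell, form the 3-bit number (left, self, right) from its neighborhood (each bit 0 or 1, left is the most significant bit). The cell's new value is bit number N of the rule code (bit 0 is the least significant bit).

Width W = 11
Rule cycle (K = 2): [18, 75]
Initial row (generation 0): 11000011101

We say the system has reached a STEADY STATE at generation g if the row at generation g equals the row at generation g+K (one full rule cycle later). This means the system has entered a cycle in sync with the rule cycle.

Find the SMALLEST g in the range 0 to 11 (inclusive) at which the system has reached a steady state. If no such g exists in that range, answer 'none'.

Gen 0: 11000011101
Gen 1 (rule 18): 00100100000
Gen 2 (rule 75): 11001001111
Gen 3 (rule 18): 00110110000
Gen 4 (rule 75): 11110110111
Gen 5 (rule 18): 00000000000
Gen 6 (rule 75): 11111111111
Gen 7 (rule 18): 00000000000
Gen 8 (rule 75): 11111111111
Gen 9 (rule 18): 00000000000
Gen 10 (rule 75): 11111111111
Gen 11 (rule 18): 00000000000
Gen 12 (rule 75): 11111111111
Gen 13 (rule 18): 00000000000

Answer: 5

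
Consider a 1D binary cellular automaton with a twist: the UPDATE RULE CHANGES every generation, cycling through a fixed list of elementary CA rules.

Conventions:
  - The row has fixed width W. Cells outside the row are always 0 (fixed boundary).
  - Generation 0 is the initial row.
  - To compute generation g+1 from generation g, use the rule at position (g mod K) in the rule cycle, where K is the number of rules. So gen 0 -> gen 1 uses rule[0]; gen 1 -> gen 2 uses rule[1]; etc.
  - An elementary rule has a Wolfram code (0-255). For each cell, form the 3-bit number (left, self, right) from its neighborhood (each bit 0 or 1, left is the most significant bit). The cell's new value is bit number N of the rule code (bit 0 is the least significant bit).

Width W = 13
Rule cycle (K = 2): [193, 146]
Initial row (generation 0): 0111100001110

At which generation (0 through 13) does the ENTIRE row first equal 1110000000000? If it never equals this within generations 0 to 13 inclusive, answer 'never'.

Answer: 13

Derivation:
Gen 0: 0111100001110
Gen 1 (rule 193): 0011101100110
Gen 2 (rule 146): 0101000011001
Gen 3 (rule 193): 0000011001000
Gen 4 (rule 146): 0000100110100
Gen 5 (rule 193): 1110000010001
Gen 6 (rule 146): 0101000101010
Gen 7 (rule 193): 0000010000000
Gen 8 (rule 146): 0000101000000
Gen 9 (rule 193): 1110000011111
Gen 10 (rule 146): 0101000101110
Gen 11 (rule 193): 0000010000110
Gen 12 (rule 146): 0000101001001
Gen 13 (rule 193): 1110000000000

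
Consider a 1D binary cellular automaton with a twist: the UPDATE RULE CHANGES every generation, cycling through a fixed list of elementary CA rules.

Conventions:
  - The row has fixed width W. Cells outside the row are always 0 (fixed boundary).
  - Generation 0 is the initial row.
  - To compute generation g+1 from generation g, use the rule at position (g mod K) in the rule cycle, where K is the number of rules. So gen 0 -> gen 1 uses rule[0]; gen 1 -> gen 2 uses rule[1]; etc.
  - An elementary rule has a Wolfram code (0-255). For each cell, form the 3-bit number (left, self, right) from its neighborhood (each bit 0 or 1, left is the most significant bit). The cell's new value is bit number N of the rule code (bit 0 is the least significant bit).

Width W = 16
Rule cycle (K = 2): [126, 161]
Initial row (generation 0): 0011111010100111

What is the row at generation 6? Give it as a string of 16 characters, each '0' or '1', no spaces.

Gen 0: 0011111010100111
Gen 1 (rule 126): 0110001111111101
Gen 2 (rule 161): 0000100111111010
Gen 3 (rule 126): 0001111100001111
Gen 4 (rule 161): 1100111001100110
Gen 5 (rule 126): 1111101111111111
Gen 6 (rule 161): 0111010111111110

Answer: 0111010111111110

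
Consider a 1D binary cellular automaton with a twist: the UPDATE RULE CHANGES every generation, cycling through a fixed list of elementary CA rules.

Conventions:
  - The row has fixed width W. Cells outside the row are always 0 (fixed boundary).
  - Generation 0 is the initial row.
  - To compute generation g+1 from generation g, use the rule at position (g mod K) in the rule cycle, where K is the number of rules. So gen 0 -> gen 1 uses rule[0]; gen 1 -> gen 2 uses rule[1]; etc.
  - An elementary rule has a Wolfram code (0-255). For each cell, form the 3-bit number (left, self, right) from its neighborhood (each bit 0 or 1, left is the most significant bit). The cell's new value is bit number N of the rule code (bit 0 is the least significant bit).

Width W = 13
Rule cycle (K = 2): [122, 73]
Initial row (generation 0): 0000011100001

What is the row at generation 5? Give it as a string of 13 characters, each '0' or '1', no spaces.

Gen 0: 0000011100001
Gen 1 (rule 122): 0000110110010
Gen 2 (rule 73): 1110110110000
Gen 3 (rule 122): 1011111111000
Gen 4 (rule 73): 0010000001011
Gen 5 (rule 122): 0101000010111

Answer: 0101000010111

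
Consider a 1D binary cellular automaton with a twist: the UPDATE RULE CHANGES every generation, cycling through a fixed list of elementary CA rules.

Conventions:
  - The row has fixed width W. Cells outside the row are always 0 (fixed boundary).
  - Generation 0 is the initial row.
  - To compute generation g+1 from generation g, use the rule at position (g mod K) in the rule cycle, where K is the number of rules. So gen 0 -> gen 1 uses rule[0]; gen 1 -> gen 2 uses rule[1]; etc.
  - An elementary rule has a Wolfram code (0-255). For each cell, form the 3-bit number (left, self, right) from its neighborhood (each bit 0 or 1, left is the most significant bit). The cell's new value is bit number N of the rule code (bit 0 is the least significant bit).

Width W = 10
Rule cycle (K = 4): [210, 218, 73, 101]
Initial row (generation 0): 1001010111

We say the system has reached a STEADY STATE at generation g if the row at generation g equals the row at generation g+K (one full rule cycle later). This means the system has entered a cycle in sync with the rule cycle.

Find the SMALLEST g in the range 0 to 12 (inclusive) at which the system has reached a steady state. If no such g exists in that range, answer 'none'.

Gen 0: 1001010111
Gen 1 (rule 210): 0110000011
Gen 2 (rule 218): 1111000111
Gen 3 (rule 73): 1001010101
Gen 4 (rule 101): 1001111111
Gen 5 (rule 210): 0110111111
Gen 6 (rule 218): 1110111111
Gen 7 (rule 73): 1010100001
Gen 8 (rule 101): 1111101101
Gen 9 (rule 210): 0111100100
Gen 10 (rule 218): 1111111010
Gen 11 (rule 73): 1000001000
Gen 12 (rule 101): 1011101011
Gen 13 (rule 210): 0001100001
Gen 14 (rule 218): 0011110010
Gen 15 (rule 73): 1010010000
Gen 16 (rule 101): 1110010111

Answer: none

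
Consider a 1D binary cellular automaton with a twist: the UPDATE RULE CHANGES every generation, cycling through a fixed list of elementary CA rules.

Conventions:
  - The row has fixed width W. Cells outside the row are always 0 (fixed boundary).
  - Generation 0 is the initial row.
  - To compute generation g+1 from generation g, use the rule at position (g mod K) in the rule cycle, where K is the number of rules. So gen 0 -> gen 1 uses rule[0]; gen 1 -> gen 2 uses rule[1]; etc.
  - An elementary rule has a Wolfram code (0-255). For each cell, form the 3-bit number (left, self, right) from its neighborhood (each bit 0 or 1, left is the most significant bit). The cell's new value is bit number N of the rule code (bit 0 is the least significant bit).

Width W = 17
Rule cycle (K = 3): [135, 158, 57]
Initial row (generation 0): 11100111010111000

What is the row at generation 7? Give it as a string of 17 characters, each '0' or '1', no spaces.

Gen 0: 11100111010111000
Gen 1 (rule 135): 01001010010010011
Gen 2 (rule 158): 11111011111111110
Gen 3 (rule 57): 10000110000000001
Gen 4 (rule 135): 10111000111111111
Gen 5 (rule 158): 10110101111111110
Gen 6 (rule 57): 01101011000000001
Gen 7 (rule 135): 10001000011111111

Answer: 10001000011111111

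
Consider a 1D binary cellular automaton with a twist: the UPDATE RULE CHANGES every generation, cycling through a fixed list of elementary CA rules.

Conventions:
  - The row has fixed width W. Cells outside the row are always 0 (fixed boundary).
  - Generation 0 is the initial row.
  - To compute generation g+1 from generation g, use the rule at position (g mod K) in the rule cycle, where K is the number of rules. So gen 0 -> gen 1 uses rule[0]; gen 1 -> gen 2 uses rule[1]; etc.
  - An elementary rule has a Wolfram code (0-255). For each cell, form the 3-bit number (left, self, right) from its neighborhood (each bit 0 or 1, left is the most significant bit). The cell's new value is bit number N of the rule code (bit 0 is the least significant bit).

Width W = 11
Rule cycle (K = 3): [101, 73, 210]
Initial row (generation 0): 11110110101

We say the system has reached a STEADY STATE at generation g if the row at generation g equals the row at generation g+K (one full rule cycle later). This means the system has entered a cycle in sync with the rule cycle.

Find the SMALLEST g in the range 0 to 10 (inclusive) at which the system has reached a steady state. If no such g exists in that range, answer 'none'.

Gen 0: 11110110101
Gen 1 (rule 101): 00011011111
Gen 2 (rule 73): 11011010001
Gen 3 (rule 210): 01001001010
Gen 4 (rule 101): 01001001110
Gen 5 (rule 73): 00000001010
Gen 6 (rule 210): 00000010001
Gen 7 (rule 101): 11111010101
Gen 8 (rule 73): 10001000000
Gen 9 (rule 210): 01010100000
Gen 10 (rule 101): 01111101111
Gen 11 (rule 73): 01000101001
Gen 12 (rule 210): 10101000110
Gen 13 (rule 101): 11111010010

Answer: none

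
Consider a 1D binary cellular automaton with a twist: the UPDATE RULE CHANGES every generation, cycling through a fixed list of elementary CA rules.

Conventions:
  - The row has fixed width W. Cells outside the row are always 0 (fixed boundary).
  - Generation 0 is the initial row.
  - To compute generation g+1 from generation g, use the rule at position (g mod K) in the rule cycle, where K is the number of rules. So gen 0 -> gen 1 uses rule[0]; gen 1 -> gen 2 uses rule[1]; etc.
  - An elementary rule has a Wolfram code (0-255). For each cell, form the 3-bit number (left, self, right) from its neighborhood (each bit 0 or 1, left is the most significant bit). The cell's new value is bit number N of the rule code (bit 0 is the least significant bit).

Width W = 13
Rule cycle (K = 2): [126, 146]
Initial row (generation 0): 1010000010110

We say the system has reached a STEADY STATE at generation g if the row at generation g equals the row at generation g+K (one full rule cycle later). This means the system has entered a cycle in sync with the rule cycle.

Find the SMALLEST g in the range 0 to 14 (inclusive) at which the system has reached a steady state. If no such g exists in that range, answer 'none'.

Answer: 9

Derivation:
Gen 0: 1010000010110
Gen 1 (rule 126): 1111000111111
Gen 2 (rule 146): 0110101011110
Gen 3 (rule 126): 1111111110011
Gen 4 (rule 146): 0111111101100
Gen 5 (rule 126): 1100000111110
Gen 6 (rule 146): 0010001011101
Gen 7 (rule 126): 0111011110111
Gen 8 (rule 146): 1010001100010
Gen 9 (rule 126): 1111011110111
Gen 10 (rule 146): 0110001100010
Gen 11 (rule 126): 1111011110111
Gen 12 (rule 146): 0110001100010
Gen 13 (rule 126): 1111011110111
Gen 14 (rule 146): 0110001100010
Gen 15 (rule 126): 1111011110111
Gen 16 (rule 146): 0110001100010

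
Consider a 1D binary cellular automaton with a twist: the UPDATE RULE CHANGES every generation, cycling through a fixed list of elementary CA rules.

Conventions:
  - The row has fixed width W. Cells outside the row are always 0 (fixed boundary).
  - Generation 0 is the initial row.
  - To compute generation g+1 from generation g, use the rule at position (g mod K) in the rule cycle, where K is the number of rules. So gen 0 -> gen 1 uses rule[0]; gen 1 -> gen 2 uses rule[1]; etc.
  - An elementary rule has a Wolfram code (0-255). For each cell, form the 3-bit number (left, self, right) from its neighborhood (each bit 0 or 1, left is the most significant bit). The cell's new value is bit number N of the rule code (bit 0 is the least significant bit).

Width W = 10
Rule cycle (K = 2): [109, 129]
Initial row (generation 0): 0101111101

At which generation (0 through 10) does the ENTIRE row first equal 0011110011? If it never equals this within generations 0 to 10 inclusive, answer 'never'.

Answer: never

Derivation:
Gen 0: 0101111101
Gen 1 (rule 109): 0111000111
Gen 2 (rule 129): 0010010010
Gen 3 (rule 109): 1010010010
Gen 4 (rule 129): 0000000000
Gen 5 (rule 109): 1111111111
Gen 6 (rule 129): 0111111110
Gen 7 (rule 109): 0100000010
Gen 8 (rule 129): 0001111000
Gen 9 (rule 109): 1101001011
Gen 10 (rule 129): 0000000000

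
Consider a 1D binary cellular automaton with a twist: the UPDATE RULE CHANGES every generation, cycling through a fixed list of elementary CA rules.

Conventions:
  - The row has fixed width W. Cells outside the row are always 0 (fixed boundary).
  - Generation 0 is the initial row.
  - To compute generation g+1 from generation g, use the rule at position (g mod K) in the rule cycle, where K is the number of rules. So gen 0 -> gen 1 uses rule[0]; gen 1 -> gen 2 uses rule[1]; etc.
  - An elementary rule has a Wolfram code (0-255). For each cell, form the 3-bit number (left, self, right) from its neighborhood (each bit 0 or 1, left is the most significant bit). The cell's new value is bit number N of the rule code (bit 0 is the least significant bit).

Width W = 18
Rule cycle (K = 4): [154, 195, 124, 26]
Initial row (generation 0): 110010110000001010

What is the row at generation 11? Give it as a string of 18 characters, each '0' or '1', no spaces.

Gen 0: 110010110000001010
Gen 1 (rule 154): 101100101000010001
Gen 2 (rule 195): 000101000011100110
Gen 3 (rule 124): 000111100010110111
Gen 4 (rule 26): 001100010100100100
Gen 5 (rule 154): 011010100011011010
Gen 6 (rule 195): 101000001101001000
Gen 7 (rule 124): 111100001111101100
Gen 8 (rule 26): 100010011000001010
Gen 9 (rule 154): 010101110100010001
Gen 10 (rule 195): 100000110001100110
Gen 11 (rule 124): 110000111001110111

Answer: 110000111001110111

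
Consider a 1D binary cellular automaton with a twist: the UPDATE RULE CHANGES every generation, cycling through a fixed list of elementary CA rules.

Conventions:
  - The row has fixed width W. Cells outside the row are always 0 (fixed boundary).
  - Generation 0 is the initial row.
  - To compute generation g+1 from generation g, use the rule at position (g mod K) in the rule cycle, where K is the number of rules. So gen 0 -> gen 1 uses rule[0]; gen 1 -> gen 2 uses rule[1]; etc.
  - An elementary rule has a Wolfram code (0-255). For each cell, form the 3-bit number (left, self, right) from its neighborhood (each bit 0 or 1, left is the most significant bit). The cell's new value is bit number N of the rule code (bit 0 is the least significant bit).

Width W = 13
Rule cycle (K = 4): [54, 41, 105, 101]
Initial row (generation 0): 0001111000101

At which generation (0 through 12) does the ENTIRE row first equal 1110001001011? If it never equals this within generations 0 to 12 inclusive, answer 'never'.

Gen 0: 0001111000101
Gen 1 (rule 54): 0010000101111
Gen 2 (rule 41): 1000110011000
Gen 3 (rule 105): 0010110011011
Gen 4 (rule 101): 1011010001101
Gen 5 (rule 54): 1100111010011
Gen 6 (rule 41): 1000100100010
Gen 7 (rule 105): 0010000001000
Gen 8 (rule 101): 1010111101011
Gen 9 (rule 54): 1111000011100
Gen 10 (rule 41): 1000011010001
Gen 11 (rule 105): 0011011100100
Gen 12 (rule 101): 1001100100101

Answer: never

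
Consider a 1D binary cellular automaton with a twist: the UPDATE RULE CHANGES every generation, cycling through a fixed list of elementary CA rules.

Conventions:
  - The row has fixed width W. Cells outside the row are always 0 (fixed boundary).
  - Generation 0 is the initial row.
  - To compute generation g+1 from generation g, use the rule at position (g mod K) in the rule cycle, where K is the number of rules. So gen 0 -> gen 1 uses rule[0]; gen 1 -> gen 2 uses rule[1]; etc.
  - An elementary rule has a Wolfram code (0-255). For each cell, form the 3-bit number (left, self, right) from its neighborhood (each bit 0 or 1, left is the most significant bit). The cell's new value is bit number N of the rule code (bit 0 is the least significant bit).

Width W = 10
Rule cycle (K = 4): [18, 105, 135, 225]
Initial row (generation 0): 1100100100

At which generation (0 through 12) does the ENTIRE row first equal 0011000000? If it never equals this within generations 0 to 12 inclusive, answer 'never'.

Answer: 9

Derivation:
Gen 0: 1100100100
Gen 1 (rule 18): 0011011010
Gen 2 (rule 105): 1011111100
Gen 3 (rule 135): 1001111001
Gen 4 (rule 225): 0000111000
Gen 5 (rule 18): 0001000100
Gen 6 (rule 105): 1100010001
Gen 7 (rule 135): 0001110111
Gen 8 (rule 225): 1100111011
Gen 9 (rule 18): 0011000000
Gen 10 (rule 105): 1011011111
Gen 11 (rule 135): 1000001110
Gen 12 (rule 225): 0011100110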